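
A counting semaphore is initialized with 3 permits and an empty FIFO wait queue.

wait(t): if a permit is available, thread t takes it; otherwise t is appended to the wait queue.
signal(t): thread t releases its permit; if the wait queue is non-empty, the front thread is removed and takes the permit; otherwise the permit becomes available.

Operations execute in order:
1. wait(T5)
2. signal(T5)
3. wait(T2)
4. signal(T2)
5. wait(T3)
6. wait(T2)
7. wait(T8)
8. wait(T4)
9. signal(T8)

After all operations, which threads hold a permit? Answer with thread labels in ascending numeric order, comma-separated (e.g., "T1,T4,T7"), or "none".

Answer: T2,T3,T4

Derivation:
Step 1: wait(T5) -> count=2 queue=[] holders={T5}
Step 2: signal(T5) -> count=3 queue=[] holders={none}
Step 3: wait(T2) -> count=2 queue=[] holders={T2}
Step 4: signal(T2) -> count=3 queue=[] holders={none}
Step 5: wait(T3) -> count=2 queue=[] holders={T3}
Step 6: wait(T2) -> count=1 queue=[] holders={T2,T3}
Step 7: wait(T8) -> count=0 queue=[] holders={T2,T3,T8}
Step 8: wait(T4) -> count=0 queue=[T4] holders={T2,T3,T8}
Step 9: signal(T8) -> count=0 queue=[] holders={T2,T3,T4}
Final holders: T2,T3,T4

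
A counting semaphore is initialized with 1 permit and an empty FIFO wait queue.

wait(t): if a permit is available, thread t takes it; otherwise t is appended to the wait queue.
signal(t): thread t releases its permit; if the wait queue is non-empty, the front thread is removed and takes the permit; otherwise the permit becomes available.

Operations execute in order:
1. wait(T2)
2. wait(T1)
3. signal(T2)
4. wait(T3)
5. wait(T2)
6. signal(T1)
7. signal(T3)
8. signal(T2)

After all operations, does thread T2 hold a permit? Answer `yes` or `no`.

Answer: no

Derivation:
Step 1: wait(T2) -> count=0 queue=[] holders={T2}
Step 2: wait(T1) -> count=0 queue=[T1] holders={T2}
Step 3: signal(T2) -> count=0 queue=[] holders={T1}
Step 4: wait(T3) -> count=0 queue=[T3] holders={T1}
Step 5: wait(T2) -> count=0 queue=[T3,T2] holders={T1}
Step 6: signal(T1) -> count=0 queue=[T2] holders={T3}
Step 7: signal(T3) -> count=0 queue=[] holders={T2}
Step 8: signal(T2) -> count=1 queue=[] holders={none}
Final holders: {none} -> T2 not in holders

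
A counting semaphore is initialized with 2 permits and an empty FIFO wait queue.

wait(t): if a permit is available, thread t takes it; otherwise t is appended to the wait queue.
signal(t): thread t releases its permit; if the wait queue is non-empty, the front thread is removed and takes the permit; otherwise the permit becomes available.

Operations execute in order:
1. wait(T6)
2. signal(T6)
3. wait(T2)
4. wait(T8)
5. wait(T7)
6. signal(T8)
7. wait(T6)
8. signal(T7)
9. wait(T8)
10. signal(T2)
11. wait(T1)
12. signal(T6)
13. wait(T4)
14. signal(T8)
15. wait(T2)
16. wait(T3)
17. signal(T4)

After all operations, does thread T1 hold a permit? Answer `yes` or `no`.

Answer: yes

Derivation:
Step 1: wait(T6) -> count=1 queue=[] holders={T6}
Step 2: signal(T6) -> count=2 queue=[] holders={none}
Step 3: wait(T2) -> count=1 queue=[] holders={T2}
Step 4: wait(T8) -> count=0 queue=[] holders={T2,T8}
Step 5: wait(T7) -> count=0 queue=[T7] holders={T2,T8}
Step 6: signal(T8) -> count=0 queue=[] holders={T2,T7}
Step 7: wait(T6) -> count=0 queue=[T6] holders={T2,T7}
Step 8: signal(T7) -> count=0 queue=[] holders={T2,T6}
Step 9: wait(T8) -> count=0 queue=[T8] holders={T2,T6}
Step 10: signal(T2) -> count=0 queue=[] holders={T6,T8}
Step 11: wait(T1) -> count=0 queue=[T1] holders={T6,T8}
Step 12: signal(T6) -> count=0 queue=[] holders={T1,T8}
Step 13: wait(T4) -> count=0 queue=[T4] holders={T1,T8}
Step 14: signal(T8) -> count=0 queue=[] holders={T1,T4}
Step 15: wait(T2) -> count=0 queue=[T2] holders={T1,T4}
Step 16: wait(T3) -> count=0 queue=[T2,T3] holders={T1,T4}
Step 17: signal(T4) -> count=0 queue=[T3] holders={T1,T2}
Final holders: {T1,T2} -> T1 in holders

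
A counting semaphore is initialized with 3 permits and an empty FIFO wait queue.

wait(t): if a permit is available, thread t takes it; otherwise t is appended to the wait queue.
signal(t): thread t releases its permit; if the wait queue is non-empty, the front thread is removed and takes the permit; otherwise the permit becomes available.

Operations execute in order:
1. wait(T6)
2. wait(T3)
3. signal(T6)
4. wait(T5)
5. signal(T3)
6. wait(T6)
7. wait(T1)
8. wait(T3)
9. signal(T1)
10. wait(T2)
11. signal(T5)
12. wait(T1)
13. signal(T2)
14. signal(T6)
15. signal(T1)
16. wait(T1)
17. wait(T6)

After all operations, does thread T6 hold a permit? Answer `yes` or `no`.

Step 1: wait(T6) -> count=2 queue=[] holders={T6}
Step 2: wait(T3) -> count=1 queue=[] holders={T3,T6}
Step 3: signal(T6) -> count=2 queue=[] holders={T3}
Step 4: wait(T5) -> count=1 queue=[] holders={T3,T5}
Step 5: signal(T3) -> count=2 queue=[] holders={T5}
Step 6: wait(T6) -> count=1 queue=[] holders={T5,T6}
Step 7: wait(T1) -> count=0 queue=[] holders={T1,T5,T6}
Step 8: wait(T3) -> count=0 queue=[T3] holders={T1,T5,T6}
Step 9: signal(T1) -> count=0 queue=[] holders={T3,T5,T6}
Step 10: wait(T2) -> count=0 queue=[T2] holders={T3,T5,T6}
Step 11: signal(T5) -> count=0 queue=[] holders={T2,T3,T6}
Step 12: wait(T1) -> count=0 queue=[T1] holders={T2,T3,T6}
Step 13: signal(T2) -> count=0 queue=[] holders={T1,T3,T6}
Step 14: signal(T6) -> count=1 queue=[] holders={T1,T3}
Step 15: signal(T1) -> count=2 queue=[] holders={T3}
Step 16: wait(T1) -> count=1 queue=[] holders={T1,T3}
Step 17: wait(T6) -> count=0 queue=[] holders={T1,T3,T6}
Final holders: {T1,T3,T6} -> T6 in holders

Answer: yes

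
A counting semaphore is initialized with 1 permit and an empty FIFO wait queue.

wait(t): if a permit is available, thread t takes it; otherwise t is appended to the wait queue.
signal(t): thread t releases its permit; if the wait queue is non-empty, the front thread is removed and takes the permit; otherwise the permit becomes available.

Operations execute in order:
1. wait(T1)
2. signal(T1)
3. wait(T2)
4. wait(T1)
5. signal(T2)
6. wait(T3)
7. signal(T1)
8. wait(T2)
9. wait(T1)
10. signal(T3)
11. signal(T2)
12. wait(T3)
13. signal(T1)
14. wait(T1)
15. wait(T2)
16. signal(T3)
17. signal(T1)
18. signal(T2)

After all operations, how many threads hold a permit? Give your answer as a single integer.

Answer: 0

Derivation:
Step 1: wait(T1) -> count=0 queue=[] holders={T1}
Step 2: signal(T1) -> count=1 queue=[] holders={none}
Step 3: wait(T2) -> count=0 queue=[] holders={T2}
Step 4: wait(T1) -> count=0 queue=[T1] holders={T2}
Step 5: signal(T2) -> count=0 queue=[] holders={T1}
Step 6: wait(T3) -> count=0 queue=[T3] holders={T1}
Step 7: signal(T1) -> count=0 queue=[] holders={T3}
Step 8: wait(T2) -> count=0 queue=[T2] holders={T3}
Step 9: wait(T1) -> count=0 queue=[T2,T1] holders={T3}
Step 10: signal(T3) -> count=0 queue=[T1] holders={T2}
Step 11: signal(T2) -> count=0 queue=[] holders={T1}
Step 12: wait(T3) -> count=0 queue=[T3] holders={T1}
Step 13: signal(T1) -> count=0 queue=[] holders={T3}
Step 14: wait(T1) -> count=0 queue=[T1] holders={T3}
Step 15: wait(T2) -> count=0 queue=[T1,T2] holders={T3}
Step 16: signal(T3) -> count=0 queue=[T2] holders={T1}
Step 17: signal(T1) -> count=0 queue=[] holders={T2}
Step 18: signal(T2) -> count=1 queue=[] holders={none}
Final holders: {none} -> 0 thread(s)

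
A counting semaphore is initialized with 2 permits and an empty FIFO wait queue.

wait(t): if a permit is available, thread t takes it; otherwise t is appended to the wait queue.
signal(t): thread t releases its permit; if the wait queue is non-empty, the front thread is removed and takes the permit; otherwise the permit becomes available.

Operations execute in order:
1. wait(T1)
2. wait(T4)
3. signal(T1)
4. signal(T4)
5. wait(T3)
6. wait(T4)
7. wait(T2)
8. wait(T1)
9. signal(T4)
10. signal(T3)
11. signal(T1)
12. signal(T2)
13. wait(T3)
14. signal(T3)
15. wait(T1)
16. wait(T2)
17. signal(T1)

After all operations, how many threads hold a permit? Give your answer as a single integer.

Step 1: wait(T1) -> count=1 queue=[] holders={T1}
Step 2: wait(T4) -> count=0 queue=[] holders={T1,T4}
Step 3: signal(T1) -> count=1 queue=[] holders={T4}
Step 4: signal(T4) -> count=2 queue=[] holders={none}
Step 5: wait(T3) -> count=1 queue=[] holders={T3}
Step 6: wait(T4) -> count=0 queue=[] holders={T3,T4}
Step 7: wait(T2) -> count=0 queue=[T2] holders={T3,T4}
Step 8: wait(T1) -> count=0 queue=[T2,T1] holders={T3,T4}
Step 9: signal(T4) -> count=0 queue=[T1] holders={T2,T3}
Step 10: signal(T3) -> count=0 queue=[] holders={T1,T2}
Step 11: signal(T1) -> count=1 queue=[] holders={T2}
Step 12: signal(T2) -> count=2 queue=[] holders={none}
Step 13: wait(T3) -> count=1 queue=[] holders={T3}
Step 14: signal(T3) -> count=2 queue=[] holders={none}
Step 15: wait(T1) -> count=1 queue=[] holders={T1}
Step 16: wait(T2) -> count=0 queue=[] holders={T1,T2}
Step 17: signal(T1) -> count=1 queue=[] holders={T2}
Final holders: {T2} -> 1 thread(s)

Answer: 1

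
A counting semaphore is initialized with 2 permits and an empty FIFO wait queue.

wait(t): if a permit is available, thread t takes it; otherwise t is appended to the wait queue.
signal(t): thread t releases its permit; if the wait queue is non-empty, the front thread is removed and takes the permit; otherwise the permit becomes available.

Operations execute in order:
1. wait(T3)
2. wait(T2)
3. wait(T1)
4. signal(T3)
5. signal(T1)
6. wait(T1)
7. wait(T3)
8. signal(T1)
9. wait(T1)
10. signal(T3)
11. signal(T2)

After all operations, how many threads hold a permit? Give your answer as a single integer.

Step 1: wait(T3) -> count=1 queue=[] holders={T3}
Step 2: wait(T2) -> count=0 queue=[] holders={T2,T3}
Step 3: wait(T1) -> count=0 queue=[T1] holders={T2,T3}
Step 4: signal(T3) -> count=0 queue=[] holders={T1,T2}
Step 5: signal(T1) -> count=1 queue=[] holders={T2}
Step 6: wait(T1) -> count=0 queue=[] holders={T1,T2}
Step 7: wait(T3) -> count=0 queue=[T3] holders={T1,T2}
Step 8: signal(T1) -> count=0 queue=[] holders={T2,T3}
Step 9: wait(T1) -> count=0 queue=[T1] holders={T2,T3}
Step 10: signal(T3) -> count=0 queue=[] holders={T1,T2}
Step 11: signal(T2) -> count=1 queue=[] holders={T1}
Final holders: {T1} -> 1 thread(s)

Answer: 1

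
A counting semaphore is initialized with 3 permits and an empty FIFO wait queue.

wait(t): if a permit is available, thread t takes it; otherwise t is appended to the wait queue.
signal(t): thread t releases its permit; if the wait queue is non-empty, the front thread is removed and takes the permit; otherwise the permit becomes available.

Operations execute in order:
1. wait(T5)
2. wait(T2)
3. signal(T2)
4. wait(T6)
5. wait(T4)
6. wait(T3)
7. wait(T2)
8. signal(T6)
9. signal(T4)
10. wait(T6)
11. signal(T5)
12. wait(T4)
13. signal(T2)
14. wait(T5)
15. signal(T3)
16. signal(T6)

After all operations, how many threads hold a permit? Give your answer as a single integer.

Answer: 2

Derivation:
Step 1: wait(T5) -> count=2 queue=[] holders={T5}
Step 2: wait(T2) -> count=1 queue=[] holders={T2,T5}
Step 3: signal(T2) -> count=2 queue=[] holders={T5}
Step 4: wait(T6) -> count=1 queue=[] holders={T5,T6}
Step 5: wait(T4) -> count=0 queue=[] holders={T4,T5,T6}
Step 6: wait(T3) -> count=0 queue=[T3] holders={T4,T5,T6}
Step 7: wait(T2) -> count=0 queue=[T3,T2] holders={T4,T5,T6}
Step 8: signal(T6) -> count=0 queue=[T2] holders={T3,T4,T5}
Step 9: signal(T4) -> count=0 queue=[] holders={T2,T3,T5}
Step 10: wait(T6) -> count=0 queue=[T6] holders={T2,T3,T5}
Step 11: signal(T5) -> count=0 queue=[] holders={T2,T3,T6}
Step 12: wait(T4) -> count=0 queue=[T4] holders={T2,T3,T6}
Step 13: signal(T2) -> count=0 queue=[] holders={T3,T4,T6}
Step 14: wait(T5) -> count=0 queue=[T5] holders={T3,T4,T6}
Step 15: signal(T3) -> count=0 queue=[] holders={T4,T5,T6}
Step 16: signal(T6) -> count=1 queue=[] holders={T4,T5}
Final holders: {T4,T5} -> 2 thread(s)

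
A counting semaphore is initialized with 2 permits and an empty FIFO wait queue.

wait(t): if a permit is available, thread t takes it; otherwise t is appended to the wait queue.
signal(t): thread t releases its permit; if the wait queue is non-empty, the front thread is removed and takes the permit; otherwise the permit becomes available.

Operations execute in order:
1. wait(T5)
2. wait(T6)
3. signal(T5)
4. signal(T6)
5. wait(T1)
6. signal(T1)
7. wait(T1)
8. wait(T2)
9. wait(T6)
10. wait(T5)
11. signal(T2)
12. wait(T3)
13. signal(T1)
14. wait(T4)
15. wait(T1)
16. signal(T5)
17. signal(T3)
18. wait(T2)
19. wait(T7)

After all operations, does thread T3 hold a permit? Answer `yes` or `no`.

Step 1: wait(T5) -> count=1 queue=[] holders={T5}
Step 2: wait(T6) -> count=0 queue=[] holders={T5,T6}
Step 3: signal(T5) -> count=1 queue=[] holders={T6}
Step 4: signal(T6) -> count=2 queue=[] holders={none}
Step 5: wait(T1) -> count=1 queue=[] holders={T1}
Step 6: signal(T1) -> count=2 queue=[] holders={none}
Step 7: wait(T1) -> count=1 queue=[] holders={T1}
Step 8: wait(T2) -> count=0 queue=[] holders={T1,T2}
Step 9: wait(T6) -> count=0 queue=[T6] holders={T1,T2}
Step 10: wait(T5) -> count=0 queue=[T6,T5] holders={T1,T2}
Step 11: signal(T2) -> count=0 queue=[T5] holders={T1,T6}
Step 12: wait(T3) -> count=0 queue=[T5,T3] holders={T1,T6}
Step 13: signal(T1) -> count=0 queue=[T3] holders={T5,T6}
Step 14: wait(T4) -> count=0 queue=[T3,T4] holders={T5,T6}
Step 15: wait(T1) -> count=0 queue=[T3,T4,T1] holders={T5,T6}
Step 16: signal(T5) -> count=0 queue=[T4,T1] holders={T3,T6}
Step 17: signal(T3) -> count=0 queue=[T1] holders={T4,T6}
Step 18: wait(T2) -> count=0 queue=[T1,T2] holders={T4,T6}
Step 19: wait(T7) -> count=0 queue=[T1,T2,T7] holders={T4,T6}
Final holders: {T4,T6} -> T3 not in holders

Answer: no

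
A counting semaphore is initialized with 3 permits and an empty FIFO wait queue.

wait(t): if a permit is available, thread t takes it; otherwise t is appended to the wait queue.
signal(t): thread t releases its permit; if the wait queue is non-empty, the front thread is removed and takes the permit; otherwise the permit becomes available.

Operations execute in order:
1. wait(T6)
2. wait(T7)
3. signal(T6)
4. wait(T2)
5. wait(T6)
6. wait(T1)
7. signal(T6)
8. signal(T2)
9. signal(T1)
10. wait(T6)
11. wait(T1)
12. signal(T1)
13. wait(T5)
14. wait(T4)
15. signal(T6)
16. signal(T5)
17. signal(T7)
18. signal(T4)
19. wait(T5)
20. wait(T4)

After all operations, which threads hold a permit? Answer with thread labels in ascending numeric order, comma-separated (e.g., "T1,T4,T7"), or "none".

Answer: T4,T5

Derivation:
Step 1: wait(T6) -> count=2 queue=[] holders={T6}
Step 2: wait(T7) -> count=1 queue=[] holders={T6,T7}
Step 3: signal(T6) -> count=2 queue=[] holders={T7}
Step 4: wait(T2) -> count=1 queue=[] holders={T2,T7}
Step 5: wait(T6) -> count=0 queue=[] holders={T2,T6,T7}
Step 6: wait(T1) -> count=0 queue=[T1] holders={T2,T6,T7}
Step 7: signal(T6) -> count=0 queue=[] holders={T1,T2,T7}
Step 8: signal(T2) -> count=1 queue=[] holders={T1,T7}
Step 9: signal(T1) -> count=2 queue=[] holders={T7}
Step 10: wait(T6) -> count=1 queue=[] holders={T6,T7}
Step 11: wait(T1) -> count=0 queue=[] holders={T1,T6,T7}
Step 12: signal(T1) -> count=1 queue=[] holders={T6,T7}
Step 13: wait(T5) -> count=0 queue=[] holders={T5,T6,T7}
Step 14: wait(T4) -> count=0 queue=[T4] holders={T5,T6,T7}
Step 15: signal(T6) -> count=0 queue=[] holders={T4,T5,T7}
Step 16: signal(T5) -> count=1 queue=[] holders={T4,T7}
Step 17: signal(T7) -> count=2 queue=[] holders={T4}
Step 18: signal(T4) -> count=3 queue=[] holders={none}
Step 19: wait(T5) -> count=2 queue=[] holders={T5}
Step 20: wait(T4) -> count=1 queue=[] holders={T4,T5}
Final holders: T4,T5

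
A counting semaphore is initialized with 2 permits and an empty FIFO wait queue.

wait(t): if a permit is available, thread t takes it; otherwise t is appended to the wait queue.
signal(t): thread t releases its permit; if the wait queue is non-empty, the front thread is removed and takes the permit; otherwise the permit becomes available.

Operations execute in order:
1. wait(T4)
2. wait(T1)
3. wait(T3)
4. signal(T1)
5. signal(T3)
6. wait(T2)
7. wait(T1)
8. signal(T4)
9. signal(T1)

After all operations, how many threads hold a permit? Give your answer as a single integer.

Step 1: wait(T4) -> count=1 queue=[] holders={T4}
Step 2: wait(T1) -> count=0 queue=[] holders={T1,T4}
Step 3: wait(T3) -> count=0 queue=[T3] holders={T1,T4}
Step 4: signal(T1) -> count=0 queue=[] holders={T3,T4}
Step 5: signal(T3) -> count=1 queue=[] holders={T4}
Step 6: wait(T2) -> count=0 queue=[] holders={T2,T4}
Step 7: wait(T1) -> count=0 queue=[T1] holders={T2,T4}
Step 8: signal(T4) -> count=0 queue=[] holders={T1,T2}
Step 9: signal(T1) -> count=1 queue=[] holders={T2}
Final holders: {T2} -> 1 thread(s)

Answer: 1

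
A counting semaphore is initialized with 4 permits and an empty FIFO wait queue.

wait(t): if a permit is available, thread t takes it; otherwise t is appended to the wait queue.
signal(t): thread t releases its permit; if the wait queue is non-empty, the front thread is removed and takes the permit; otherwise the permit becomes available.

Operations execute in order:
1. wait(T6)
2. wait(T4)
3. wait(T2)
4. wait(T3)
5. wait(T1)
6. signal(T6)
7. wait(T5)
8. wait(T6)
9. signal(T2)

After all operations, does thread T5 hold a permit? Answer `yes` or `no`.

Step 1: wait(T6) -> count=3 queue=[] holders={T6}
Step 2: wait(T4) -> count=2 queue=[] holders={T4,T6}
Step 3: wait(T2) -> count=1 queue=[] holders={T2,T4,T6}
Step 4: wait(T3) -> count=0 queue=[] holders={T2,T3,T4,T6}
Step 5: wait(T1) -> count=0 queue=[T1] holders={T2,T3,T4,T6}
Step 6: signal(T6) -> count=0 queue=[] holders={T1,T2,T3,T4}
Step 7: wait(T5) -> count=0 queue=[T5] holders={T1,T2,T3,T4}
Step 8: wait(T6) -> count=0 queue=[T5,T6] holders={T1,T2,T3,T4}
Step 9: signal(T2) -> count=0 queue=[T6] holders={T1,T3,T4,T5}
Final holders: {T1,T3,T4,T5} -> T5 in holders

Answer: yes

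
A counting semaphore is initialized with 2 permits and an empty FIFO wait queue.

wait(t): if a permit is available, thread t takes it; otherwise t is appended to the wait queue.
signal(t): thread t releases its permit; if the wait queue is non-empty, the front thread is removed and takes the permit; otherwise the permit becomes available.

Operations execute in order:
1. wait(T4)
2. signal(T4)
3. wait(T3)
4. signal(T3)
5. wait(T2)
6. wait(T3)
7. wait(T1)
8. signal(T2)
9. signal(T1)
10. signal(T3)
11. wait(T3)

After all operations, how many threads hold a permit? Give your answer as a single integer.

Step 1: wait(T4) -> count=1 queue=[] holders={T4}
Step 2: signal(T4) -> count=2 queue=[] holders={none}
Step 3: wait(T3) -> count=1 queue=[] holders={T3}
Step 4: signal(T3) -> count=2 queue=[] holders={none}
Step 5: wait(T2) -> count=1 queue=[] holders={T2}
Step 6: wait(T3) -> count=0 queue=[] holders={T2,T3}
Step 7: wait(T1) -> count=0 queue=[T1] holders={T2,T3}
Step 8: signal(T2) -> count=0 queue=[] holders={T1,T3}
Step 9: signal(T1) -> count=1 queue=[] holders={T3}
Step 10: signal(T3) -> count=2 queue=[] holders={none}
Step 11: wait(T3) -> count=1 queue=[] holders={T3}
Final holders: {T3} -> 1 thread(s)

Answer: 1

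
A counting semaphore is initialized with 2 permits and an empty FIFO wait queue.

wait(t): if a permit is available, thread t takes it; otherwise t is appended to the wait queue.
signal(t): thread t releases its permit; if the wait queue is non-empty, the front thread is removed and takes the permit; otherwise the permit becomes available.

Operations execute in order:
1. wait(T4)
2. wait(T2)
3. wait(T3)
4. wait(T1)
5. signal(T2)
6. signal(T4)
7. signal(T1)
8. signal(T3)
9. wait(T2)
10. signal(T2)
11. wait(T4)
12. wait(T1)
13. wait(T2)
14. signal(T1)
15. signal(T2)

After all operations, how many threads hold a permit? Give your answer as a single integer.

Step 1: wait(T4) -> count=1 queue=[] holders={T4}
Step 2: wait(T2) -> count=0 queue=[] holders={T2,T4}
Step 3: wait(T3) -> count=0 queue=[T3] holders={T2,T4}
Step 4: wait(T1) -> count=0 queue=[T3,T1] holders={T2,T4}
Step 5: signal(T2) -> count=0 queue=[T1] holders={T3,T4}
Step 6: signal(T4) -> count=0 queue=[] holders={T1,T3}
Step 7: signal(T1) -> count=1 queue=[] holders={T3}
Step 8: signal(T3) -> count=2 queue=[] holders={none}
Step 9: wait(T2) -> count=1 queue=[] holders={T2}
Step 10: signal(T2) -> count=2 queue=[] holders={none}
Step 11: wait(T4) -> count=1 queue=[] holders={T4}
Step 12: wait(T1) -> count=0 queue=[] holders={T1,T4}
Step 13: wait(T2) -> count=0 queue=[T2] holders={T1,T4}
Step 14: signal(T1) -> count=0 queue=[] holders={T2,T4}
Step 15: signal(T2) -> count=1 queue=[] holders={T4}
Final holders: {T4} -> 1 thread(s)

Answer: 1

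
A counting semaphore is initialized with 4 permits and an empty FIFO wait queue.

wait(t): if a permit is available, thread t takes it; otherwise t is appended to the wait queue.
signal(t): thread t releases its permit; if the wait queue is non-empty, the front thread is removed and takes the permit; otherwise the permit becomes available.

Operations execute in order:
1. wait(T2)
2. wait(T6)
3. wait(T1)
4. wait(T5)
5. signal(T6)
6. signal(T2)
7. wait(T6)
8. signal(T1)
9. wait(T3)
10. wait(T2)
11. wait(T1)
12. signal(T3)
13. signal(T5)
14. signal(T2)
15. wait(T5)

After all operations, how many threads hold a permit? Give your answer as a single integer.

Step 1: wait(T2) -> count=3 queue=[] holders={T2}
Step 2: wait(T6) -> count=2 queue=[] holders={T2,T6}
Step 3: wait(T1) -> count=1 queue=[] holders={T1,T2,T6}
Step 4: wait(T5) -> count=0 queue=[] holders={T1,T2,T5,T6}
Step 5: signal(T6) -> count=1 queue=[] holders={T1,T2,T5}
Step 6: signal(T2) -> count=2 queue=[] holders={T1,T5}
Step 7: wait(T6) -> count=1 queue=[] holders={T1,T5,T6}
Step 8: signal(T1) -> count=2 queue=[] holders={T5,T6}
Step 9: wait(T3) -> count=1 queue=[] holders={T3,T5,T6}
Step 10: wait(T2) -> count=0 queue=[] holders={T2,T3,T5,T6}
Step 11: wait(T1) -> count=0 queue=[T1] holders={T2,T3,T5,T6}
Step 12: signal(T3) -> count=0 queue=[] holders={T1,T2,T5,T6}
Step 13: signal(T5) -> count=1 queue=[] holders={T1,T2,T6}
Step 14: signal(T2) -> count=2 queue=[] holders={T1,T6}
Step 15: wait(T5) -> count=1 queue=[] holders={T1,T5,T6}
Final holders: {T1,T5,T6} -> 3 thread(s)

Answer: 3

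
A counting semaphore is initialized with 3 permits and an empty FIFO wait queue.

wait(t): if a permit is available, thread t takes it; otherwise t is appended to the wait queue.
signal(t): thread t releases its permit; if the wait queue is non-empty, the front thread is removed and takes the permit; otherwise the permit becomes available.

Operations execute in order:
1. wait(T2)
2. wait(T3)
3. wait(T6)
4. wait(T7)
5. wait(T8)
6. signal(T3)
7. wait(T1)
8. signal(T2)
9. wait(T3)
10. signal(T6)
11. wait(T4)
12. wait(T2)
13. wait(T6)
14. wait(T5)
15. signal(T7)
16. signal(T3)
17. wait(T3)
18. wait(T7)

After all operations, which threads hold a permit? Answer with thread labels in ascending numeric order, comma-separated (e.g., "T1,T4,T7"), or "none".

Step 1: wait(T2) -> count=2 queue=[] holders={T2}
Step 2: wait(T3) -> count=1 queue=[] holders={T2,T3}
Step 3: wait(T6) -> count=0 queue=[] holders={T2,T3,T6}
Step 4: wait(T7) -> count=0 queue=[T7] holders={T2,T3,T6}
Step 5: wait(T8) -> count=0 queue=[T7,T8] holders={T2,T3,T6}
Step 6: signal(T3) -> count=0 queue=[T8] holders={T2,T6,T7}
Step 7: wait(T1) -> count=0 queue=[T8,T1] holders={T2,T6,T7}
Step 8: signal(T2) -> count=0 queue=[T1] holders={T6,T7,T8}
Step 9: wait(T3) -> count=0 queue=[T1,T3] holders={T6,T7,T8}
Step 10: signal(T6) -> count=0 queue=[T3] holders={T1,T7,T8}
Step 11: wait(T4) -> count=0 queue=[T3,T4] holders={T1,T7,T8}
Step 12: wait(T2) -> count=0 queue=[T3,T4,T2] holders={T1,T7,T8}
Step 13: wait(T6) -> count=0 queue=[T3,T4,T2,T6] holders={T1,T7,T8}
Step 14: wait(T5) -> count=0 queue=[T3,T4,T2,T6,T5] holders={T1,T7,T8}
Step 15: signal(T7) -> count=0 queue=[T4,T2,T6,T5] holders={T1,T3,T8}
Step 16: signal(T3) -> count=0 queue=[T2,T6,T5] holders={T1,T4,T8}
Step 17: wait(T3) -> count=0 queue=[T2,T6,T5,T3] holders={T1,T4,T8}
Step 18: wait(T7) -> count=0 queue=[T2,T6,T5,T3,T7] holders={T1,T4,T8}
Final holders: T1,T4,T8

Answer: T1,T4,T8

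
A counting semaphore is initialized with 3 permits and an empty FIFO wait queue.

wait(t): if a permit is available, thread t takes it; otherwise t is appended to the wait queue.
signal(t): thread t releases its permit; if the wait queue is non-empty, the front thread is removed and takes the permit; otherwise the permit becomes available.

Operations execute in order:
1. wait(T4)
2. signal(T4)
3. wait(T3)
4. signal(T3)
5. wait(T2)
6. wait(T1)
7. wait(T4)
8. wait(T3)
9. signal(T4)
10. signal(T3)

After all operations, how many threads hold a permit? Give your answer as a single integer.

Answer: 2

Derivation:
Step 1: wait(T4) -> count=2 queue=[] holders={T4}
Step 2: signal(T4) -> count=3 queue=[] holders={none}
Step 3: wait(T3) -> count=2 queue=[] holders={T3}
Step 4: signal(T3) -> count=3 queue=[] holders={none}
Step 5: wait(T2) -> count=2 queue=[] holders={T2}
Step 6: wait(T1) -> count=1 queue=[] holders={T1,T2}
Step 7: wait(T4) -> count=0 queue=[] holders={T1,T2,T4}
Step 8: wait(T3) -> count=0 queue=[T3] holders={T1,T2,T4}
Step 9: signal(T4) -> count=0 queue=[] holders={T1,T2,T3}
Step 10: signal(T3) -> count=1 queue=[] holders={T1,T2}
Final holders: {T1,T2} -> 2 thread(s)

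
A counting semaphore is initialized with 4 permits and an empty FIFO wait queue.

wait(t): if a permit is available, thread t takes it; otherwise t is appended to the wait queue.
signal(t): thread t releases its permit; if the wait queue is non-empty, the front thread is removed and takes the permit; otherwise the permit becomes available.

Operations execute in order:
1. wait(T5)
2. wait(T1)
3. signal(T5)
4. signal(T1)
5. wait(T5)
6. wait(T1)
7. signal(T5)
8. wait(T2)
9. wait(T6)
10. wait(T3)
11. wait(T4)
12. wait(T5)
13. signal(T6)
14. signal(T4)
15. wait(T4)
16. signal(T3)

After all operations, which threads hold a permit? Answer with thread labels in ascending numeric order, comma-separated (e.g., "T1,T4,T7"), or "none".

Step 1: wait(T5) -> count=3 queue=[] holders={T5}
Step 2: wait(T1) -> count=2 queue=[] holders={T1,T5}
Step 3: signal(T5) -> count=3 queue=[] holders={T1}
Step 4: signal(T1) -> count=4 queue=[] holders={none}
Step 5: wait(T5) -> count=3 queue=[] holders={T5}
Step 6: wait(T1) -> count=2 queue=[] holders={T1,T5}
Step 7: signal(T5) -> count=3 queue=[] holders={T1}
Step 8: wait(T2) -> count=2 queue=[] holders={T1,T2}
Step 9: wait(T6) -> count=1 queue=[] holders={T1,T2,T6}
Step 10: wait(T3) -> count=0 queue=[] holders={T1,T2,T3,T6}
Step 11: wait(T4) -> count=0 queue=[T4] holders={T1,T2,T3,T6}
Step 12: wait(T5) -> count=0 queue=[T4,T5] holders={T1,T2,T3,T6}
Step 13: signal(T6) -> count=0 queue=[T5] holders={T1,T2,T3,T4}
Step 14: signal(T4) -> count=0 queue=[] holders={T1,T2,T3,T5}
Step 15: wait(T4) -> count=0 queue=[T4] holders={T1,T2,T3,T5}
Step 16: signal(T3) -> count=0 queue=[] holders={T1,T2,T4,T5}
Final holders: T1,T2,T4,T5

Answer: T1,T2,T4,T5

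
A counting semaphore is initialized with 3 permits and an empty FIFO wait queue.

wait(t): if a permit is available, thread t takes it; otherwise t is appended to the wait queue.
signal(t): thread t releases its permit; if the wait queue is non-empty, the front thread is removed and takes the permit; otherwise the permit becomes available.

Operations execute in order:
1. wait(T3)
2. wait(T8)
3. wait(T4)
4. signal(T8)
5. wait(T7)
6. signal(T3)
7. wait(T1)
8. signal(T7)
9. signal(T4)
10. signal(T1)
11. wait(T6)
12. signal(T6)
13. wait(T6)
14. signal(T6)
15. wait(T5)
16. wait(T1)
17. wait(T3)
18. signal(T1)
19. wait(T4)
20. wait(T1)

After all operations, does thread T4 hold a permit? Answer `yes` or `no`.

Step 1: wait(T3) -> count=2 queue=[] holders={T3}
Step 2: wait(T8) -> count=1 queue=[] holders={T3,T8}
Step 3: wait(T4) -> count=0 queue=[] holders={T3,T4,T8}
Step 4: signal(T8) -> count=1 queue=[] holders={T3,T4}
Step 5: wait(T7) -> count=0 queue=[] holders={T3,T4,T7}
Step 6: signal(T3) -> count=1 queue=[] holders={T4,T7}
Step 7: wait(T1) -> count=0 queue=[] holders={T1,T4,T7}
Step 8: signal(T7) -> count=1 queue=[] holders={T1,T4}
Step 9: signal(T4) -> count=2 queue=[] holders={T1}
Step 10: signal(T1) -> count=3 queue=[] holders={none}
Step 11: wait(T6) -> count=2 queue=[] holders={T6}
Step 12: signal(T6) -> count=3 queue=[] holders={none}
Step 13: wait(T6) -> count=2 queue=[] holders={T6}
Step 14: signal(T6) -> count=3 queue=[] holders={none}
Step 15: wait(T5) -> count=2 queue=[] holders={T5}
Step 16: wait(T1) -> count=1 queue=[] holders={T1,T5}
Step 17: wait(T3) -> count=0 queue=[] holders={T1,T3,T5}
Step 18: signal(T1) -> count=1 queue=[] holders={T3,T5}
Step 19: wait(T4) -> count=0 queue=[] holders={T3,T4,T5}
Step 20: wait(T1) -> count=0 queue=[T1] holders={T3,T4,T5}
Final holders: {T3,T4,T5} -> T4 in holders

Answer: yes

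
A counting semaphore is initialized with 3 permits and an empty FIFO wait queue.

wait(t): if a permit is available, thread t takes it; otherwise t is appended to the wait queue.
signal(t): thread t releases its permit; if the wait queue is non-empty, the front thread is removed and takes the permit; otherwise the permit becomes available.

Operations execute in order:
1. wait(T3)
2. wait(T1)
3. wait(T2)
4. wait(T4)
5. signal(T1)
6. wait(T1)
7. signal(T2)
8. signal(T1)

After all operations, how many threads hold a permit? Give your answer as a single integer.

Answer: 2

Derivation:
Step 1: wait(T3) -> count=2 queue=[] holders={T3}
Step 2: wait(T1) -> count=1 queue=[] holders={T1,T3}
Step 3: wait(T2) -> count=0 queue=[] holders={T1,T2,T3}
Step 4: wait(T4) -> count=0 queue=[T4] holders={T1,T2,T3}
Step 5: signal(T1) -> count=0 queue=[] holders={T2,T3,T4}
Step 6: wait(T1) -> count=0 queue=[T1] holders={T2,T3,T4}
Step 7: signal(T2) -> count=0 queue=[] holders={T1,T3,T4}
Step 8: signal(T1) -> count=1 queue=[] holders={T3,T4}
Final holders: {T3,T4} -> 2 thread(s)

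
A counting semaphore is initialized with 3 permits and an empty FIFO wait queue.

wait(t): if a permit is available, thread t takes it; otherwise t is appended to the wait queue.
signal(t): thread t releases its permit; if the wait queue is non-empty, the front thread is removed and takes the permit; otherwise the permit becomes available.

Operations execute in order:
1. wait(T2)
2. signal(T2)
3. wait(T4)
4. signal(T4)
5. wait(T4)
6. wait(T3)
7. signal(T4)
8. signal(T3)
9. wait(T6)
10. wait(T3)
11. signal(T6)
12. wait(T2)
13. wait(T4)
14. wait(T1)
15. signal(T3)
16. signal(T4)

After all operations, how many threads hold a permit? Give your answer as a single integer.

Step 1: wait(T2) -> count=2 queue=[] holders={T2}
Step 2: signal(T2) -> count=3 queue=[] holders={none}
Step 3: wait(T4) -> count=2 queue=[] holders={T4}
Step 4: signal(T4) -> count=3 queue=[] holders={none}
Step 5: wait(T4) -> count=2 queue=[] holders={T4}
Step 6: wait(T3) -> count=1 queue=[] holders={T3,T4}
Step 7: signal(T4) -> count=2 queue=[] holders={T3}
Step 8: signal(T3) -> count=3 queue=[] holders={none}
Step 9: wait(T6) -> count=2 queue=[] holders={T6}
Step 10: wait(T3) -> count=1 queue=[] holders={T3,T6}
Step 11: signal(T6) -> count=2 queue=[] holders={T3}
Step 12: wait(T2) -> count=1 queue=[] holders={T2,T3}
Step 13: wait(T4) -> count=0 queue=[] holders={T2,T3,T4}
Step 14: wait(T1) -> count=0 queue=[T1] holders={T2,T3,T4}
Step 15: signal(T3) -> count=0 queue=[] holders={T1,T2,T4}
Step 16: signal(T4) -> count=1 queue=[] holders={T1,T2}
Final holders: {T1,T2} -> 2 thread(s)

Answer: 2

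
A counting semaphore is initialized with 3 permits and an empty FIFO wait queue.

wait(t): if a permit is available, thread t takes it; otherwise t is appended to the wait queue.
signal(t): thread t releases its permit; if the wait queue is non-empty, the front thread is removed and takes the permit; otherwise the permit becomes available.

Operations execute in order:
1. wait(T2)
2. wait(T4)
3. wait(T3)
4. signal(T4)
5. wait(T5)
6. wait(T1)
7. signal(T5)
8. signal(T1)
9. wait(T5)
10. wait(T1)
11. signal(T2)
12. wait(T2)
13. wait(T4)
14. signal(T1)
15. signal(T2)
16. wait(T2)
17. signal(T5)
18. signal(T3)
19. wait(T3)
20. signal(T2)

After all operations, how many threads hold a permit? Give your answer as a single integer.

Answer: 2

Derivation:
Step 1: wait(T2) -> count=2 queue=[] holders={T2}
Step 2: wait(T4) -> count=1 queue=[] holders={T2,T4}
Step 3: wait(T3) -> count=0 queue=[] holders={T2,T3,T4}
Step 4: signal(T4) -> count=1 queue=[] holders={T2,T3}
Step 5: wait(T5) -> count=0 queue=[] holders={T2,T3,T5}
Step 6: wait(T1) -> count=0 queue=[T1] holders={T2,T3,T5}
Step 7: signal(T5) -> count=0 queue=[] holders={T1,T2,T3}
Step 8: signal(T1) -> count=1 queue=[] holders={T2,T3}
Step 9: wait(T5) -> count=0 queue=[] holders={T2,T3,T5}
Step 10: wait(T1) -> count=0 queue=[T1] holders={T2,T3,T5}
Step 11: signal(T2) -> count=0 queue=[] holders={T1,T3,T5}
Step 12: wait(T2) -> count=0 queue=[T2] holders={T1,T3,T5}
Step 13: wait(T4) -> count=0 queue=[T2,T4] holders={T1,T3,T5}
Step 14: signal(T1) -> count=0 queue=[T4] holders={T2,T3,T5}
Step 15: signal(T2) -> count=0 queue=[] holders={T3,T4,T5}
Step 16: wait(T2) -> count=0 queue=[T2] holders={T3,T4,T5}
Step 17: signal(T5) -> count=0 queue=[] holders={T2,T3,T4}
Step 18: signal(T3) -> count=1 queue=[] holders={T2,T4}
Step 19: wait(T3) -> count=0 queue=[] holders={T2,T3,T4}
Step 20: signal(T2) -> count=1 queue=[] holders={T3,T4}
Final holders: {T3,T4} -> 2 thread(s)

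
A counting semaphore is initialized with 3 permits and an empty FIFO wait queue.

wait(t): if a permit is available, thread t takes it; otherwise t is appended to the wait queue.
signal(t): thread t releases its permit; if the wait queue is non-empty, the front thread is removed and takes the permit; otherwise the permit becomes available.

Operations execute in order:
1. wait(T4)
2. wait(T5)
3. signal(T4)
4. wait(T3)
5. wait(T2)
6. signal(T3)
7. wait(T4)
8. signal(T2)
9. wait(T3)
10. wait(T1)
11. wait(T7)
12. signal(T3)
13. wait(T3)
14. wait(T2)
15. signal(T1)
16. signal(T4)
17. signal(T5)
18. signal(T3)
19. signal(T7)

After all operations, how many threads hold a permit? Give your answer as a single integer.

Answer: 1

Derivation:
Step 1: wait(T4) -> count=2 queue=[] holders={T4}
Step 2: wait(T5) -> count=1 queue=[] holders={T4,T5}
Step 3: signal(T4) -> count=2 queue=[] holders={T5}
Step 4: wait(T3) -> count=1 queue=[] holders={T3,T5}
Step 5: wait(T2) -> count=0 queue=[] holders={T2,T3,T5}
Step 6: signal(T3) -> count=1 queue=[] holders={T2,T5}
Step 7: wait(T4) -> count=0 queue=[] holders={T2,T4,T5}
Step 8: signal(T2) -> count=1 queue=[] holders={T4,T5}
Step 9: wait(T3) -> count=0 queue=[] holders={T3,T4,T5}
Step 10: wait(T1) -> count=0 queue=[T1] holders={T3,T4,T5}
Step 11: wait(T7) -> count=0 queue=[T1,T7] holders={T3,T4,T5}
Step 12: signal(T3) -> count=0 queue=[T7] holders={T1,T4,T5}
Step 13: wait(T3) -> count=0 queue=[T7,T3] holders={T1,T4,T5}
Step 14: wait(T2) -> count=0 queue=[T7,T3,T2] holders={T1,T4,T5}
Step 15: signal(T1) -> count=0 queue=[T3,T2] holders={T4,T5,T7}
Step 16: signal(T4) -> count=0 queue=[T2] holders={T3,T5,T7}
Step 17: signal(T5) -> count=0 queue=[] holders={T2,T3,T7}
Step 18: signal(T3) -> count=1 queue=[] holders={T2,T7}
Step 19: signal(T7) -> count=2 queue=[] holders={T2}
Final holders: {T2} -> 1 thread(s)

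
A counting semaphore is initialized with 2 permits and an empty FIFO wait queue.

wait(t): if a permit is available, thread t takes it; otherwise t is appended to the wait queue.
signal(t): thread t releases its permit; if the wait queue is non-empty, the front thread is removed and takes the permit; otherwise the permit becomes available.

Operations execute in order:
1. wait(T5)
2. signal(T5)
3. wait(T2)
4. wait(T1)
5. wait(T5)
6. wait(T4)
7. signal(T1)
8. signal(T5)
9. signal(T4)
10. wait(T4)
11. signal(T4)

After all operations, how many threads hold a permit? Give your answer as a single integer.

Step 1: wait(T5) -> count=1 queue=[] holders={T5}
Step 2: signal(T5) -> count=2 queue=[] holders={none}
Step 3: wait(T2) -> count=1 queue=[] holders={T2}
Step 4: wait(T1) -> count=0 queue=[] holders={T1,T2}
Step 5: wait(T5) -> count=0 queue=[T5] holders={T1,T2}
Step 6: wait(T4) -> count=0 queue=[T5,T4] holders={T1,T2}
Step 7: signal(T1) -> count=0 queue=[T4] holders={T2,T5}
Step 8: signal(T5) -> count=0 queue=[] holders={T2,T4}
Step 9: signal(T4) -> count=1 queue=[] holders={T2}
Step 10: wait(T4) -> count=0 queue=[] holders={T2,T4}
Step 11: signal(T4) -> count=1 queue=[] holders={T2}
Final holders: {T2} -> 1 thread(s)

Answer: 1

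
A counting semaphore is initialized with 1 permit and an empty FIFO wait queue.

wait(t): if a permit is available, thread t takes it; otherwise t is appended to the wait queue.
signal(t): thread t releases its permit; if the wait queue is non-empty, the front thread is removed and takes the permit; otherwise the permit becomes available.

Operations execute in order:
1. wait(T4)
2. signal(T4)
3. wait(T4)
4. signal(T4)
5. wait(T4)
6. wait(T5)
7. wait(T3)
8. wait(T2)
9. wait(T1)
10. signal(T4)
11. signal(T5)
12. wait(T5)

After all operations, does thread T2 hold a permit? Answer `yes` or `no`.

Answer: no

Derivation:
Step 1: wait(T4) -> count=0 queue=[] holders={T4}
Step 2: signal(T4) -> count=1 queue=[] holders={none}
Step 3: wait(T4) -> count=0 queue=[] holders={T4}
Step 4: signal(T4) -> count=1 queue=[] holders={none}
Step 5: wait(T4) -> count=0 queue=[] holders={T4}
Step 6: wait(T5) -> count=0 queue=[T5] holders={T4}
Step 7: wait(T3) -> count=0 queue=[T5,T3] holders={T4}
Step 8: wait(T2) -> count=0 queue=[T5,T3,T2] holders={T4}
Step 9: wait(T1) -> count=0 queue=[T5,T3,T2,T1] holders={T4}
Step 10: signal(T4) -> count=0 queue=[T3,T2,T1] holders={T5}
Step 11: signal(T5) -> count=0 queue=[T2,T1] holders={T3}
Step 12: wait(T5) -> count=0 queue=[T2,T1,T5] holders={T3}
Final holders: {T3} -> T2 not in holders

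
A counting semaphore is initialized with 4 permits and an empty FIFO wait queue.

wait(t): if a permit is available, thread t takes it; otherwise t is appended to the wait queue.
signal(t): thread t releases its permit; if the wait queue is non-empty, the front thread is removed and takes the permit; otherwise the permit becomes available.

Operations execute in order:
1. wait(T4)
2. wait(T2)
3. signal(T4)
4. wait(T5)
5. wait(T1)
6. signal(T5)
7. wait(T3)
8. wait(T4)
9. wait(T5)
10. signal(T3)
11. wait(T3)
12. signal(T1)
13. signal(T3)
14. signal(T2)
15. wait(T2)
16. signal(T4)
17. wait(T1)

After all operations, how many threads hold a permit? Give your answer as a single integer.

Step 1: wait(T4) -> count=3 queue=[] holders={T4}
Step 2: wait(T2) -> count=2 queue=[] holders={T2,T4}
Step 3: signal(T4) -> count=3 queue=[] holders={T2}
Step 4: wait(T5) -> count=2 queue=[] holders={T2,T5}
Step 5: wait(T1) -> count=1 queue=[] holders={T1,T2,T5}
Step 6: signal(T5) -> count=2 queue=[] holders={T1,T2}
Step 7: wait(T3) -> count=1 queue=[] holders={T1,T2,T3}
Step 8: wait(T4) -> count=0 queue=[] holders={T1,T2,T3,T4}
Step 9: wait(T5) -> count=0 queue=[T5] holders={T1,T2,T3,T4}
Step 10: signal(T3) -> count=0 queue=[] holders={T1,T2,T4,T5}
Step 11: wait(T3) -> count=0 queue=[T3] holders={T1,T2,T4,T5}
Step 12: signal(T1) -> count=0 queue=[] holders={T2,T3,T4,T5}
Step 13: signal(T3) -> count=1 queue=[] holders={T2,T4,T5}
Step 14: signal(T2) -> count=2 queue=[] holders={T4,T5}
Step 15: wait(T2) -> count=1 queue=[] holders={T2,T4,T5}
Step 16: signal(T4) -> count=2 queue=[] holders={T2,T5}
Step 17: wait(T1) -> count=1 queue=[] holders={T1,T2,T5}
Final holders: {T1,T2,T5} -> 3 thread(s)

Answer: 3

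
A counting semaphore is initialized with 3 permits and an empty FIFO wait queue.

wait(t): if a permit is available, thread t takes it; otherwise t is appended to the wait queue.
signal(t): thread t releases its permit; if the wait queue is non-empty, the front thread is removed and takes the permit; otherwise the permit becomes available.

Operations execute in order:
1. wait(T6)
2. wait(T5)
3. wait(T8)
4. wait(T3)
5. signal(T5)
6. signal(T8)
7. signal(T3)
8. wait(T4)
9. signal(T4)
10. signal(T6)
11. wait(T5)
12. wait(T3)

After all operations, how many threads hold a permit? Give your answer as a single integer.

Answer: 2

Derivation:
Step 1: wait(T6) -> count=2 queue=[] holders={T6}
Step 2: wait(T5) -> count=1 queue=[] holders={T5,T6}
Step 3: wait(T8) -> count=0 queue=[] holders={T5,T6,T8}
Step 4: wait(T3) -> count=0 queue=[T3] holders={T5,T6,T8}
Step 5: signal(T5) -> count=0 queue=[] holders={T3,T6,T8}
Step 6: signal(T8) -> count=1 queue=[] holders={T3,T6}
Step 7: signal(T3) -> count=2 queue=[] holders={T6}
Step 8: wait(T4) -> count=1 queue=[] holders={T4,T6}
Step 9: signal(T4) -> count=2 queue=[] holders={T6}
Step 10: signal(T6) -> count=3 queue=[] holders={none}
Step 11: wait(T5) -> count=2 queue=[] holders={T5}
Step 12: wait(T3) -> count=1 queue=[] holders={T3,T5}
Final holders: {T3,T5} -> 2 thread(s)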